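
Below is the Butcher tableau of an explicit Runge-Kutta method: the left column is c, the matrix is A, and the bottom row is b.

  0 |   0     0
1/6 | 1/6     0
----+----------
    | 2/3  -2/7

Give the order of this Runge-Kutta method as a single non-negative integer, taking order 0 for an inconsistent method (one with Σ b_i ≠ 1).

0

b = (2/3, -2/7)
c = (0, 1/6)
Σ b_i: 2/3·1 + (-2/7)·1 = 8/21 ≠ 1 ⇒ order 0.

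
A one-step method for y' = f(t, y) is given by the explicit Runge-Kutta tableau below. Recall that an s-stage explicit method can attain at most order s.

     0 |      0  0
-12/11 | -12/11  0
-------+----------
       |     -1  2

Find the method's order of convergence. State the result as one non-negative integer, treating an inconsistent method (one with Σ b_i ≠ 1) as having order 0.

1

b = (-1, 2)
c = (0, -12/11)
Σ b_i: (-1)·1 + 2·1 = 1 ✓
b·c: 2·(-12/11) = -24/11 ≠ 1/2 ⇒ order 1.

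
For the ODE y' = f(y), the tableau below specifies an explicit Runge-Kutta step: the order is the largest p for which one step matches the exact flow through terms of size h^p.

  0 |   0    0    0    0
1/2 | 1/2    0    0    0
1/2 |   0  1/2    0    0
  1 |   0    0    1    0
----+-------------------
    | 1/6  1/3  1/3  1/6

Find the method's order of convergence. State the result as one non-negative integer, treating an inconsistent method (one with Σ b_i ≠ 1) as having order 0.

b = (1/6, 1/3, 1/3, 1/6)
c = (0, 1/2, 1/2, 1)
Ac = (0, 0, 1/4, 1/2)
Σ b_i: 1/6·1 + 1/3·1 + 1/3·1 + 1/6·1 = 1 ✓
b·c: 1/3·1/2 + 1/3·1/2 + 1/6·1 = 1/2 ✓
b·c²: 1/3·1/4 + 1/3·1/4 + 1/6·1 = 1/3 ✓
b·Ac: 1/3·1/4 + 1/6·1/2 = 1/6 ✓
b·c³: 1/3·1/8 + 1/3·1/8 + 1/6·1 = 1/4 ✓
b·(c∘Ac): 1/3·1/8 + 1/6·1/2 = 1/8 ✓
b·Ac²: 1/3·1/8 + 1/6·1/4 = 1/12 ✓
b·A²c: 1/6·1/4 = 1/24 ✓; 4 stages ⇒ order 4.

4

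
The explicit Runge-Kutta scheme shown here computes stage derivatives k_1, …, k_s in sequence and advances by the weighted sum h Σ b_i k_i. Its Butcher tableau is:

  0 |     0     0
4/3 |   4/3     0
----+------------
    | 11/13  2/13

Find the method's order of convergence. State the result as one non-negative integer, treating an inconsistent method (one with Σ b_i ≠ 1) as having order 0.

1

b = (11/13, 2/13)
c = (0, 4/3)
Σ b_i: 11/13·1 + 2/13·1 = 1 ✓
b·c: 2/13·4/3 = 8/39 ≠ 1/2 ⇒ order 1.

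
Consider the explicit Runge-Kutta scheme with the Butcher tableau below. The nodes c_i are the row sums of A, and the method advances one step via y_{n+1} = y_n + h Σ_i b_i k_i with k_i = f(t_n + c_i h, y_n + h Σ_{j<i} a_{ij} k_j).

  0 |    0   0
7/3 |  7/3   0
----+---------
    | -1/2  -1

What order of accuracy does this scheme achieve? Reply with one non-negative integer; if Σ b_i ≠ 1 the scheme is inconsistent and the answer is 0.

b = (-1/2, -1)
c = (0, 7/3)
Σ b_i: (-1/2)·1 + (-1)·1 = -3/2 ≠ 1 ⇒ order 0.

0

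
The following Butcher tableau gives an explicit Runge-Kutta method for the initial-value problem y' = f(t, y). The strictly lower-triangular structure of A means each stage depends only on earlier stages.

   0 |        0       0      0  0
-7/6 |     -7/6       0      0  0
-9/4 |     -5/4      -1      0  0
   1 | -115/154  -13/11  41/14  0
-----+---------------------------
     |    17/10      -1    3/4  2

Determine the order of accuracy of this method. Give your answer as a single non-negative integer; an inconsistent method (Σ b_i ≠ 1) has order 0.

0

b = (17/10, -1, 3/4, 2)
c = (0, -7/6, -9/4, 1)
Ac = (0, 0, 7/6, -9629/1848)
Σ b_i: 17/10·1 + (-1)·1 + 3/4·1 + 2·1 = 69/20 ≠ 1 ⇒ order 0.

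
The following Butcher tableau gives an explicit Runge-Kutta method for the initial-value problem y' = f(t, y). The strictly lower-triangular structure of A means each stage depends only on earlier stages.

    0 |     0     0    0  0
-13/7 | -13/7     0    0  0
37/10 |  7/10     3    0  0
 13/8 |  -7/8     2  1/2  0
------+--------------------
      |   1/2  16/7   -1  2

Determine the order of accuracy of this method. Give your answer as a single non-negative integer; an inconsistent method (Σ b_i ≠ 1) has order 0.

0

b = (1/2, 16/7, -1, 2)
c = (0, -13/7, 37/10, 13/8)
Ac = (0, 0, -39/7, -261/140)
Σ b_i: 1/2·1 + 16/7·1 + (-1)·1 + 2·1 = 53/14 ≠ 1 ⇒ order 0.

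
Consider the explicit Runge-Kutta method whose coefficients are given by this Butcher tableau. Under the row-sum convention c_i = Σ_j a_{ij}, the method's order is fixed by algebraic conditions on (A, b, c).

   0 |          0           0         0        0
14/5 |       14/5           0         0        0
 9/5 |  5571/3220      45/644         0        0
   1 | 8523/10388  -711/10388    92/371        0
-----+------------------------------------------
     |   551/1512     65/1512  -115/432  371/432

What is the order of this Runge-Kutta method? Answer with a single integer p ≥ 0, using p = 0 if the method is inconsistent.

b = (551/1512, 65/1512, -115/432, 371/432)
c = (0, 14/5, 9/5, 1)
Ac = (0, 0, 9/46, 27/106)
Σ b_i: 551/1512·1 + 65/1512·1 + (-115/432)·1 + 371/432·1 = 1 ✓
b·c: 65/1512·14/5 + (-115/432)·9/5 + 371/432·1 = 1/2 ✓
b·c²: 65/1512·196/25 + (-115/432)·81/25 + 371/432·1 = 1/3 ✓
b·Ac: (-115/432)·9/46 + 371/432·27/106 = 1/6 ✓
b·c³: 65/1512·2744/125 + (-115/432)·729/125 + 371/432·1 = 1/4 ✓
b·(c∘Ac): (-115/432)·81/230 + 371/432·27/106 = 1/8 ✓
b·Ac²: (-115/432)·63/115 + 371/432·99/371 = 1/12 ✓
b·A²c: 371/432·18/371 = 1/24 ✓; 4 stages ⇒ order 4.

4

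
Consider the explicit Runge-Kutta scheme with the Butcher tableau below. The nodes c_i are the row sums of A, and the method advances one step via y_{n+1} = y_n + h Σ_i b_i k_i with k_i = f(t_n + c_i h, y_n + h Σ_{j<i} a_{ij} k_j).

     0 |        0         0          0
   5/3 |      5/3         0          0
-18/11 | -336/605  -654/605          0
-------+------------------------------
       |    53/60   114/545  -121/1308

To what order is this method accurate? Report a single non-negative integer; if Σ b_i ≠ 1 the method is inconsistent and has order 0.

3

b = (53/60, 114/545, -121/1308)
c = (0, 5/3, -18/11)
Ac = (0, 0, -218/121)
Σ b_i: 53/60·1 + 114/545·1 + (-121/1308)·1 = 1 ✓
b·c: 114/545·5/3 + (-121/1308)·(-18/11) = 1/2 ✓
b·c²: 114/545·25/9 + (-121/1308)·324/121 = 1/3 ✓
b·Ac: (-121/1308)·(-218/121) = 1/6 ✓; 3 stages ⇒ order 3.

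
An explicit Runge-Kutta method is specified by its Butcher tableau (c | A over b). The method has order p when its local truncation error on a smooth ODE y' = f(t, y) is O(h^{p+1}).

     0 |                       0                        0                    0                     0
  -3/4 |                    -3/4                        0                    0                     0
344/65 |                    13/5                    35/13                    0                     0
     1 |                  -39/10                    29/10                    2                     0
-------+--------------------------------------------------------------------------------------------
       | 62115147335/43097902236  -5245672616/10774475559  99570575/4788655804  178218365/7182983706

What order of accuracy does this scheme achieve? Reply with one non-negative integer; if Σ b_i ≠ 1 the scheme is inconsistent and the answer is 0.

3

b = (62115147335/43097902236, -5245672616/10774475559, 99570575/4788655804, 178218365/7182983706)
c = (0, -3/4, 344/65, 1)
Ac = (0, 0, -105/52, 4373/520)
Σ b_i: 62115147335/43097902236·1 + (-5245672616/10774475559)·1 + 99570575/4788655804·1 + 178218365/7182983706·1 = 1 ✓
b·c: (-5245672616/10774475559)·(-3/4) + 99570575/4788655804·344/65 + 178218365/7182983706·1 = 1/2 ✓
b·c²: (-5245672616/10774475559)·9/16 + 99570575/4788655804·118336/4225 + 178218365/7182983706·1 = 1/3 ✓
b·Ac: 99570575/4788655804·(-105/52) + 178218365/7182983706·4373/520 = 1/6 ✓
b·c³: (-5245672616/10774475559)·(-27/64) + 99570575/4788655804·40707584/274625 + 178218365/7182983706·1 = 6186060377713/1867575763560 ≠ 1/4 ⇒ order 3.
b·(c∘Ac): 99570575/4788655804·(-1806/169) + 178218365/7182983706·4373/520 = -778617367/57463869648 ≠ 1/8
b·Ac²: 99570575/4788655804·315/208 + 178218365/7182983706·7794049/135200 = 2730044773763/1867575763560 ≠ 1/12
b·A²c: 178218365/7182983706·(-105/26) = -479818675/4788655804 ≠ 1/24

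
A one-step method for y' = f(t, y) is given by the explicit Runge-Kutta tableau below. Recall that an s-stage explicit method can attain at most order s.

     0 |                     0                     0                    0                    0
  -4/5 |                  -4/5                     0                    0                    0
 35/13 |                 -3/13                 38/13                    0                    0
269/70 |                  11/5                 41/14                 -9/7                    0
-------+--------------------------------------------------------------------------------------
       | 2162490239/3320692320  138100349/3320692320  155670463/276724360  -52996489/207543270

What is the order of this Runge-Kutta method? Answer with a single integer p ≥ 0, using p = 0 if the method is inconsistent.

3

b = (2162490239/3320692320, 138100349/3320692320, 155670463/276724360, -52996489/207543270)
c = (0, -4/5, 35/13, 269/70)
Ac = (0, 0, -152/65, -2641/455)
Σ b_i: 2162490239/3320692320·1 + 138100349/3320692320·1 + 155670463/276724360·1 + (-52996489/207543270)·1 = 1 ✓
b·c: 138100349/3320692320·(-4/5) + 155670463/276724360·35/13 + (-52996489/207543270)·269/70 = 1/2 ✓
b·c²: 138100349/3320692320·16/25 + 155670463/276724360·1225/169 + (-52996489/207543270)·72361/4900 = 1/3 ✓
b·Ac: 155670463/276724360·(-152/65) + (-52996489/207543270)·(-2641/455) = 1/6 ✓
b·c³: 138100349/3320692320·(-64/125) + 155670463/276724360·42875/2197 + (-52996489/207543270)·19465109/343000 = -889964711693/251819167600 ≠ 1/4 ⇒ order 3.
b·(c∘Ac): 155670463/276724360·(-1064/169) + (-52996489/207543270)·(-710429/31850) = 1176452327/546166500 ≠ 1/8
b·Ac²: 155670463/276724360·608/325 + (-52996489/207543270)·(-220193/29575) = 7968860411/2698062510 ≠ 1/12
b·A²c: (-52996489/207543270)·1368/455 = -6988548/9102775 ≠ 1/24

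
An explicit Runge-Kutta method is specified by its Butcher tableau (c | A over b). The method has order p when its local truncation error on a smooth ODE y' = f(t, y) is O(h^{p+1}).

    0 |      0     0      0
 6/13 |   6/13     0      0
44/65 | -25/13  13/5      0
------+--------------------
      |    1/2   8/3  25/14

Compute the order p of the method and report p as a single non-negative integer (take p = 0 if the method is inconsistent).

0

b = (1/2, 8/3, 25/14)
c = (0, 6/13, 44/65)
Ac = (0, 0, 6/5)
Σ b_i: 1/2·1 + 8/3·1 + 25/14·1 = 104/21 ≠ 1 ⇒ order 0.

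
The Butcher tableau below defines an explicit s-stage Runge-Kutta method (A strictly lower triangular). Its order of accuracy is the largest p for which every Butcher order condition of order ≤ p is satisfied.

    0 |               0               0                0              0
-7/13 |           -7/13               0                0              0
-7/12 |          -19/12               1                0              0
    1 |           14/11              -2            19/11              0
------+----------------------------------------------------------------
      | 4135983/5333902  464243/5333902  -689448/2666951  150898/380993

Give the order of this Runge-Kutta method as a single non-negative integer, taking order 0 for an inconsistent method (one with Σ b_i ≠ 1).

b = (4135983/5333902, 464243/5333902, -689448/2666951, 150898/380993)
c = (0, -7/13, -7/12, 1)
Ac = (0, 0, -7/13, 119/1716)
Σ b_i: 4135983/5333902·1 + 464243/5333902·1 + (-689448/2666951)·1 + 150898/380993·1 = 1 ✓
b·c: 464243/5333902·(-7/13) + (-689448/2666951)·(-7/12) + 150898/380993·1 = 1/2 ✓
b·c²: 464243/5333902·49/169 + (-689448/2666951)·49/144 + 150898/380993·1 = 1/3 ✓
b·Ac: (-689448/2666951)·(-7/13) + 150898/380993·119/1716 = 1/6 ✓
b·c³: 464243/5333902·(-343/2197) + (-689448/2666951)·(-343/1728) + 150898/380993·1 = 154693919/356609448 ≠ 1/4 ⇒ order 3.
b·(c∘Ac): (-689448/2666951)·49/156 + 150898/380993·119/1716 = -1596847/29717454 ≠ 1/8
b·Ac²: (-689448/2666951)·49/169 + 150898/380993·2107/267696 = -1970591/27431496 ≠ 1/12
b·A²c: 150898/380993·(-133/143) = -1824494/4952909 ≠ 1/24

3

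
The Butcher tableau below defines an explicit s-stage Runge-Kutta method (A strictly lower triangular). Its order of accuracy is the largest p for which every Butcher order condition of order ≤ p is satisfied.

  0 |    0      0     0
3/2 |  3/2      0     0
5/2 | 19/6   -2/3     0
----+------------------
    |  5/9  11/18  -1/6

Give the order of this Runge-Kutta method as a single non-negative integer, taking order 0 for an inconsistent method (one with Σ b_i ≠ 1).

b = (5/9, 11/18, -1/6)
c = (0, 3/2, 5/2)
Ac = (0, 0, -1)
Σ b_i: 5/9·1 + 11/18·1 + (-1/6)·1 = 1 ✓
b·c: 11/18·3/2 + (-1/6)·5/2 = 1/2 ✓
b·c²: 11/18·9/4 + (-1/6)·25/4 = 1/3 ✓
b·Ac: (-1/6)·(-1) = 1/6 ✓; 3 stages ⇒ order 3.

3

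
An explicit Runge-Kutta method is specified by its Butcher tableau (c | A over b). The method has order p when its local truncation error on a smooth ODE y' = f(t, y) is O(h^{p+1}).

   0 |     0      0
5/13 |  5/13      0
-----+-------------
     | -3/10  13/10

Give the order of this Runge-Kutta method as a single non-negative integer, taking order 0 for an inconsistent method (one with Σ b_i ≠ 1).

b = (-3/10, 13/10)
c = (0, 5/13)
Σ b_i: (-3/10)·1 + 13/10·1 = 1 ✓
b·c: 13/10·5/13 = 1/2 ✓; 2 stages ⇒ order 2.

2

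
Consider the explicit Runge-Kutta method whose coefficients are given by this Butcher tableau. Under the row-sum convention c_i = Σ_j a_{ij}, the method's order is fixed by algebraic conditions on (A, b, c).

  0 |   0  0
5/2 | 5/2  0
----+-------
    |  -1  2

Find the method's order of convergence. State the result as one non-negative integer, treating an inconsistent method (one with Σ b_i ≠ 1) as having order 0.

1

b = (-1, 2)
c = (0, 5/2)
Σ b_i: (-1)·1 + 2·1 = 1 ✓
b·c: 2·5/2 = 5 ≠ 1/2 ⇒ order 1.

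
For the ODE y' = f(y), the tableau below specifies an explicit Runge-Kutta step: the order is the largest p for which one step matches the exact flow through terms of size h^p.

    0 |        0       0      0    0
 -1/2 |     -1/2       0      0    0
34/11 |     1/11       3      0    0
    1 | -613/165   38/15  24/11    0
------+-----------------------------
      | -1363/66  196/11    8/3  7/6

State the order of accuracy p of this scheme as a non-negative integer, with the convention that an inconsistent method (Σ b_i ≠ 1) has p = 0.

b = (-1363/66, 196/11, 8/3, 7/6)
c = (0, -1/2, 34/11, 1)
Ac = (0, 0, -3/2, 9941/1815)
Σ b_i: (-1363/66)·1 + 196/11·1 + 8/3·1 + 7/6·1 = 1 ✓
b·c: 196/11·(-1/2) + 8/3·34/11 + 7/6·1 = 1/2 ✓
b·c²: 196/11·1/4 + 8/3·1156/121 + 7/6·1 = 22577/726 ≠ 1/3 ⇒ order 2.
b·Ac: 8/3·(-3/2) + 7/6·9941/1815 = 26027/10890 ≠ 1/6

2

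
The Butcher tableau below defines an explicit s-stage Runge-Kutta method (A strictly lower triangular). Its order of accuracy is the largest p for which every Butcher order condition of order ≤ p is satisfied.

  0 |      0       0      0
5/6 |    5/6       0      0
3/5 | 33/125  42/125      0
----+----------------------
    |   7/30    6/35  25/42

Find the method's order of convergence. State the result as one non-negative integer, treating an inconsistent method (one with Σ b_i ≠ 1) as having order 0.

b = (7/30, 6/35, 25/42)
c = (0, 5/6, 3/5)
Ac = (0, 0, 7/25)
Σ b_i: 7/30·1 + 6/35·1 + 25/42·1 = 1 ✓
b·c: 6/35·5/6 + 25/42·3/5 = 1/2 ✓
b·c²: 6/35·25/36 + 25/42·9/25 = 1/3 ✓
b·Ac: 25/42·7/25 = 1/6 ✓; 3 stages ⇒ order 3.

3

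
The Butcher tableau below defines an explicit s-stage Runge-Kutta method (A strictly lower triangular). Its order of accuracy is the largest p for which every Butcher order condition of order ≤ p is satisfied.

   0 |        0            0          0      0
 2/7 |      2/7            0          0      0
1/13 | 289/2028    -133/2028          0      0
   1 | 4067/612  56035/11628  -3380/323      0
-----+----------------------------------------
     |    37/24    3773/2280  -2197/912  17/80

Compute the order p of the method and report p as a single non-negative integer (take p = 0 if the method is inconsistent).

b = (37/24, 3773/2280, -2197/912, 17/80)
c = (0, 2/7, 1/13, 1)
Ac = (0, 0, -19/1014, 175/306)
Σ b_i: 37/24·1 + 3773/2280·1 + (-2197/912)·1 + 17/80·1 = 1 ✓
b·c: 3773/2280·2/7 + (-2197/912)·1/13 + 17/80·1 = 1/2 ✓
b·c²: 3773/2280·4/49 + (-2197/912)·1/169 + 17/80·1 = 1/3 ✓
b·Ac: (-2197/912)·(-19/1014) + 17/80·175/306 = 1/6 ✓
b·c³: 3773/2280·8/343 + (-2197/912)·1/2197 + 17/80·1 = 1/4 ✓
b·(c∘Ac): (-2197/912)·(-19/13182) + 17/80·175/306 = 1/8 ✓
b·Ac²: (-2197/912)·(-19/3549) + 17/80·355/1071 = 1/12 ✓
b·A²c: 17/80·10/51 = 1/24 ✓; 4 stages ⇒ order 4.

4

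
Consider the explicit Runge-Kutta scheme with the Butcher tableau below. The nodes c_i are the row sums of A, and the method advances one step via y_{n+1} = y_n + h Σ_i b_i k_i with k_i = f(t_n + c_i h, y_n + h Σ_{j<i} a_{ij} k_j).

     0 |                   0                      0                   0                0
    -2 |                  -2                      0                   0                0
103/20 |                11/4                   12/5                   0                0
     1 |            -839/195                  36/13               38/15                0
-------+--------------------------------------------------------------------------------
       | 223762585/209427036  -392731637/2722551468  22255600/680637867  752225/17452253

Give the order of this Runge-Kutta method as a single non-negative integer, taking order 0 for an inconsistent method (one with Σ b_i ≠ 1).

b = (223762585/209427036, -392731637/2722551468, 22255600/680637867, 752225/17452253)
c = (0, -2, 103/20, 1)
Ac = (0, 0, -24/5, 14641/1950)
Σ b_i: 223762585/209427036·1 + (-392731637/2722551468)·1 + 22255600/680637867·1 + 752225/17452253·1 = 1 ✓
b·c: (-392731637/2722551468)·(-2) + 22255600/680637867·103/20 + 752225/17452253·1 = 1/2 ✓
b·c²: (-392731637/2722551468)·4 + 22255600/680637867·10609/400 + 752225/17452253·1 = 1/3 ✓
b·Ac: 22255600/680637867·(-24/5) + 752225/17452253·14641/1950 = 1/6 ✓
b·c³: (-392731637/2722551468)·(-8) + 22255600/680637867·1092727/8000 + 752225/17452253·1 = 1976775347/349045060 ≠ 1/4 ⇒ order 3.
b·(c∘Ac): 22255600/680637867·(-618/25) + 752225/17452253·14641/1950 = -659783815/1361275734 ≠ 1/8
b·Ac²: 22255600/680637867·48/5 + 752225/17452253·3052423/39000 = 594026663/161097720 ≠ 1/12
b·A²c: 752225/17452253·(-304/25) = -9147056/17452253 ≠ 1/24

3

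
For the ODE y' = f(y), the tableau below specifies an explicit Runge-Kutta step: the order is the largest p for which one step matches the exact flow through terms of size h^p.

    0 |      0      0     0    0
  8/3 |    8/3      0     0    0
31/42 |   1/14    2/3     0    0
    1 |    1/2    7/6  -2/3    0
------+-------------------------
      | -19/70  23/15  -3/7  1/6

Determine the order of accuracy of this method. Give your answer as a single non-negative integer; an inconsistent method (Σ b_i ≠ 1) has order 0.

1

b = (-19/70, 23/15, -3/7, 1/6)
c = (0, 8/3, 31/42, 1)
Ac = (0, 0, 16/9, 55/21)
Σ b_i: (-19/70)·1 + 23/15·1 + (-3/7)·1 + 1/6·1 = 1 ✓
b·c: 23/15·8/3 + (-3/7)·31/42 + 1/6·1 = 8686/2205 ≠ 1/2 ⇒ order 1.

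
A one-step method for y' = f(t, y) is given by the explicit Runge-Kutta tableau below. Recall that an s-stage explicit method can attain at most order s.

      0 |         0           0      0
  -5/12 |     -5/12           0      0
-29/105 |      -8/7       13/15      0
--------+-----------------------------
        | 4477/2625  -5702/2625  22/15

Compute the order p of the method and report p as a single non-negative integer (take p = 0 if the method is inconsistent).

2

b = (4477/2625, -5702/2625, 22/15)
c = (0, -5/12, -29/105)
Ac = (0, 0, -13/36)
Σ b_i: 4477/2625·1 + (-5702/2625)·1 + 22/15·1 = 1 ✓
b·c: (-5702/2625)·(-5/12) + 22/15·(-29/105) = 1/2 ✓
b·c²: (-5702/2625)·25/144 + 22/15·841/11025 = -350909/1323000 ≠ 1/3 ⇒ order 2.
b·Ac: 22/15·(-13/36) = -143/270 ≠ 1/6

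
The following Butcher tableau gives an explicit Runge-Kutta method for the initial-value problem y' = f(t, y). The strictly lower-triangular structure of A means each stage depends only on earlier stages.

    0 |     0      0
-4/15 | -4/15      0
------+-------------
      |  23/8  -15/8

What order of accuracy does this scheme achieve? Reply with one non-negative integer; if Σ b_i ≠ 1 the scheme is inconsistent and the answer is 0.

b = (23/8, -15/8)
c = (0, -4/15)
Σ b_i: 23/8·1 + (-15/8)·1 = 1 ✓
b·c: (-15/8)·(-4/15) = 1/2 ✓; 2 stages ⇒ order 2.

2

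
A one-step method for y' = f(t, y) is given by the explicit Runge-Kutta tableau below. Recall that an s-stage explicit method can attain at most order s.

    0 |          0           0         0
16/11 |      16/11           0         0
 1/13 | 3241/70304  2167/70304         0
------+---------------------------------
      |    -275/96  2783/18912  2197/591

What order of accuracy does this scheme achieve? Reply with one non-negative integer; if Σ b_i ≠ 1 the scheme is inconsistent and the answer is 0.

b = (-275/96, 2783/18912, 2197/591)
c = (0, 16/11, 1/13)
Ac = (0, 0, 197/4394)
Σ b_i: (-275/96)·1 + 2783/18912·1 + 2197/591·1 = 1 ✓
b·c: 2783/18912·16/11 + 2197/591·1/13 = 1/2 ✓
b·c²: 2783/18912·256/121 + 2197/591·1/169 = 1/3 ✓
b·Ac: 2197/591·197/4394 = 1/6 ✓; 3 stages ⇒ order 3.

3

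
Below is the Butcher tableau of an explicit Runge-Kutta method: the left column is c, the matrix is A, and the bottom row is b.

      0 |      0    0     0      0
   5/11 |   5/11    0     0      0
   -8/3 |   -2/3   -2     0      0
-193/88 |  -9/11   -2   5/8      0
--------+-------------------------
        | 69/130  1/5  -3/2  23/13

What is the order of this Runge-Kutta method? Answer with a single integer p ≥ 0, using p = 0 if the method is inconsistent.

1

b = (69/130, 1/5, -3/2, 23/13)
c = (0, 5/11, -8/3, -193/88)
Ac = (0, 0, -10/11, -85/33)
Σ b_i: 69/130·1 + 1/5·1 + (-3/2)·1 + 23/13·1 = 1 ✓
b·c: 1/5·5/11 + (-3/2)·(-8/3) + 23/13·(-193/88) = 241/1144 ≠ 1/2 ⇒ order 1.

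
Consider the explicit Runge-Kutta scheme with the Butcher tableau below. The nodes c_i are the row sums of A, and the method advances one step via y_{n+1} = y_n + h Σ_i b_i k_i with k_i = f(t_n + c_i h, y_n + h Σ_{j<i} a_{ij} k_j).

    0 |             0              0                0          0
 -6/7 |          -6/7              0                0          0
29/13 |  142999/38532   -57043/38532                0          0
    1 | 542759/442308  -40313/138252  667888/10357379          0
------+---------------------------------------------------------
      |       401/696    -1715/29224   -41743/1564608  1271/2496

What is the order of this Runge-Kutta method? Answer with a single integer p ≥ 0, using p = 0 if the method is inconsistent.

b = (401/696, -1715/29224, -41743/1564608, 1271/2496)
c = (0, -6/7, 29/13, 1)
Ac = (0, 0, 8149/6422, 1001/2542)
Σ b_i: 401/696·1 + (-1715/29224)·1 + (-41743/1564608)·1 + 1271/2496·1 = 1 ✓
b·c: (-1715/29224)·(-6/7) + (-41743/1564608)·29/13 + 1271/2496·1 = 1/2 ✓
b·c²: (-1715/29224)·36/49 + (-41743/1564608)·841/169 + 1271/2496·1 = 1/3 ✓
b·Ac: (-41743/1564608)·8149/6422 + 1271/2496·1001/2542 = 1/6 ✓
b·c³: (-1715/29224)·(-216/343) + (-41743/1564608)·24389/2197 + 1271/2496·1 = 1/4 ✓
b·(c∘Ac): (-41743/1564608)·236321/83486 + 1271/2496·1001/2542 = 1/8 ✓
b·Ac²: (-41743/1564608)·(-24447/22477) + 1271/2496·949/8897 = 1/12 ✓
b·A²c: 1271/2496·104/1271 = 1/24 ✓; 4 stages ⇒ order 4.

4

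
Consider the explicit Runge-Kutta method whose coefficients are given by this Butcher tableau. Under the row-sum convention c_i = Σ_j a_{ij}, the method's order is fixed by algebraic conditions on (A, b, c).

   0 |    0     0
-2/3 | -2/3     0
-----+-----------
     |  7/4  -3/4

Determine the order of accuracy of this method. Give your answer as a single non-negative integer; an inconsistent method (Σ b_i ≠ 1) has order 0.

2

b = (7/4, -3/4)
c = (0, -2/3)
Σ b_i: 7/4·1 + (-3/4)·1 = 1 ✓
b·c: (-3/4)·(-2/3) = 1/2 ✓; 2 stages ⇒ order 2.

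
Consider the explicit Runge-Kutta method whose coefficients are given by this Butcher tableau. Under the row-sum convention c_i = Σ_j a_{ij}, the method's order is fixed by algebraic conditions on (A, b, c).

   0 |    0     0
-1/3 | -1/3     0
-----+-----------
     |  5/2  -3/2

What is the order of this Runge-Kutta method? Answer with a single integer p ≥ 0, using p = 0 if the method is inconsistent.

b = (5/2, -3/2)
c = (0, -1/3)
Σ b_i: 5/2·1 + (-3/2)·1 = 1 ✓
b·c: (-3/2)·(-1/3) = 1/2 ✓; 2 stages ⇒ order 2.

2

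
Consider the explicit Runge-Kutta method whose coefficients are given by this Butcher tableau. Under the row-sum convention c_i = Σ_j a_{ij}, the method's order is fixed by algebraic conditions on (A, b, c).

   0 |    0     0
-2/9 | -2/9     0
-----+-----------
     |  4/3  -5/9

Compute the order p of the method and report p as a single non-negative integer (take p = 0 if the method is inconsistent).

0

b = (4/3, -5/9)
c = (0, -2/9)
Σ b_i: 4/3·1 + (-5/9)·1 = 7/9 ≠ 1 ⇒ order 0.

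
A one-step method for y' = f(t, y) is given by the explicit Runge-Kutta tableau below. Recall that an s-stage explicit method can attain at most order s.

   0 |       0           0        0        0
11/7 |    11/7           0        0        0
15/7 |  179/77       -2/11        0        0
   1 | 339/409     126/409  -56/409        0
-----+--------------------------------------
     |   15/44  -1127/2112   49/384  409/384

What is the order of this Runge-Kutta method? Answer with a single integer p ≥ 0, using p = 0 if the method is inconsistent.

4

b = (15/44, -1127/2112, 49/384, 409/384)
c = (0, 11/7, 15/7, 1)
Ac = (0, 0, -2/7, 78/409)
Σ b_i: 15/44·1 + (-1127/2112)·1 + 49/384·1 + 409/384·1 = 1 ✓
b·c: (-1127/2112)·11/7 + 49/384·15/7 + 409/384·1 = 1/2 ✓
b·c²: (-1127/2112)·121/49 + 49/384·225/49 + 409/384·1 = 1/3 ✓
b·Ac: 49/384·(-2/7) + 409/384·78/409 = 1/6 ✓
b·c³: (-1127/2112)·1331/343 + 49/384·3375/343 + 409/384·1 = 1/4 ✓
b·(c∘Ac): 49/384·(-30/49) + 409/384·78/409 = 1/8 ✓
b·Ac²: 49/384·(-22/49) + 409/384·54/409 = 1/12 ✓
b·A²c: 409/384·16/409 = 1/24 ✓; 4 stages ⇒ order 4.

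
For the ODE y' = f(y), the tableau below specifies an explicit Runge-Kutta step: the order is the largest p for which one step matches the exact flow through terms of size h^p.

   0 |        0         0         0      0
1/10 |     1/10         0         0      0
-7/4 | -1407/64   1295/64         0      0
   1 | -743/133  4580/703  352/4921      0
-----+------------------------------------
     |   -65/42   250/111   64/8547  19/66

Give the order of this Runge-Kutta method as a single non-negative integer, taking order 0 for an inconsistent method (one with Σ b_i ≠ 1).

b = (-65/42, 250/111, 64/8547, 19/66)
c = (0, 1/10, -7/4, 1)
Ac = (0, 0, 259/128, 10/19)
Σ b_i: (-65/42)·1 + 250/111·1 + 64/8547·1 + 19/66·1 = 1 ✓
b·c: 250/111·1/10 + 64/8547·(-7/4) + 19/66·1 = 1/2 ✓
b·c²: 250/111·1/100 + 64/8547·49/16 + 19/66·1 = 1/3 ✓
b·Ac: 64/8547·259/128 + 19/66·10/19 = 1/6 ✓
b·c³: 250/111·1/1000 + 64/8547·(-343/64) + 19/66·1 = 1/4 ✓
b·(c∘Ac): 64/8547·(-1813/512) + 19/66·10/19 = 1/8 ✓
b·Ac²: 64/8547·259/1280 + 19/66·27/95 = 1/12 ✓
b·A²c: 19/66·11/76 = 1/24 ✓; 4 stages ⇒ order 4.

4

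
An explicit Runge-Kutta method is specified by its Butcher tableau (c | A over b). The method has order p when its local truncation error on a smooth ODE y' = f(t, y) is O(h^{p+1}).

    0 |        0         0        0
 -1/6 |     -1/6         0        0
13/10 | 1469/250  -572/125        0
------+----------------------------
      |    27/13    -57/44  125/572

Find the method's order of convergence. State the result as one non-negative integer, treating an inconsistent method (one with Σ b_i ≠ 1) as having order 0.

b = (27/13, -57/44, 125/572)
c = (0, -1/6, 13/10)
Ac = (0, 0, 286/375)
Σ b_i: 27/13·1 + (-57/44)·1 + 125/572·1 = 1 ✓
b·c: (-57/44)·(-1/6) + 125/572·13/10 = 1/2 ✓
b·c²: (-57/44)·1/36 + 125/572·169/100 = 1/3 ✓
b·Ac: 125/572·286/375 = 1/6 ✓; 3 stages ⇒ order 3.

3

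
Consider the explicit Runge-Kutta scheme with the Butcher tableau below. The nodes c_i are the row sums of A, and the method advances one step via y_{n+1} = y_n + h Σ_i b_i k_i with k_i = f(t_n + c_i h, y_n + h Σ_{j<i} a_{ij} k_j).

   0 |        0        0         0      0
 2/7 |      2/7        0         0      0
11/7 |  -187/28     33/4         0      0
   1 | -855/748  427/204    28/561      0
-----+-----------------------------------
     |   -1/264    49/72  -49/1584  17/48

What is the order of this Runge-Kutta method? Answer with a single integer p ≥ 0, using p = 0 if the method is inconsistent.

b = (-1/264, 49/72, -49/1584, 17/48)
c = (0, 2/7, 11/7, 1)
Ac = (0, 0, 33/14, 23/34)
Σ b_i: (-1/264)·1 + 49/72·1 + (-49/1584)·1 + 17/48·1 = 1 ✓
b·c: 49/72·2/7 + (-49/1584)·11/7 + 17/48·1 = 1/2 ✓
b·c²: 49/72·4/49 + (-49/1584)·121/49 + 17/48·1 = 1/3 ✓
b·Ac: (-49/1584)·33/14 + 17/48·23/34 = 1/6 ✓
b·c³: 49/72·8/343 + (-49/1584)·1331/343 + 17/48·1 = 1/4 ✓
b·(c∘Ac): (-49/1584)·363/98 + 17/48·23/34 = 1/8 ✓
b·Ac²: (-49/1584)·33/49 + 17/48·5/17 = 1/12 ✓
b·A²c: 17/48·2/17 = 1/24 ✓; 4 stages ⇒ order 4.

4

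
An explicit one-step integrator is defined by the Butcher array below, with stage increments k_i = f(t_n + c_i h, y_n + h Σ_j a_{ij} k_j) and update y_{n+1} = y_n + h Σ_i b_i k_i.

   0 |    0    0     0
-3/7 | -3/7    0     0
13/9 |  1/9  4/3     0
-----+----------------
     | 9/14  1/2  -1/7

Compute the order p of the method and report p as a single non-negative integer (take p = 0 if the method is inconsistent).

1

b = (9/14, 1/2, -1/7)
c = (0, -3/7, 13/9)
Ac = (0, 0, -4/7)
Σ b_i: 9/14·1 + 1/2·1 + (-1/7)·1 = 1 ✓
b·c: 1/2·(-3/7) + (-1/7)·13/9 = -53/126 ≠ 1/2 ⇒ order 1.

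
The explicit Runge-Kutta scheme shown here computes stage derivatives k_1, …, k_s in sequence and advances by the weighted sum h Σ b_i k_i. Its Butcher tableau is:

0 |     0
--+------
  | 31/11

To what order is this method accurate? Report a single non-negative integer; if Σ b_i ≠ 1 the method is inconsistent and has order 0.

0

b = (31/11)
c = (0)
Σ b_i: 31/11·1 = 31/11 ≠ 1 ⇒ order 0.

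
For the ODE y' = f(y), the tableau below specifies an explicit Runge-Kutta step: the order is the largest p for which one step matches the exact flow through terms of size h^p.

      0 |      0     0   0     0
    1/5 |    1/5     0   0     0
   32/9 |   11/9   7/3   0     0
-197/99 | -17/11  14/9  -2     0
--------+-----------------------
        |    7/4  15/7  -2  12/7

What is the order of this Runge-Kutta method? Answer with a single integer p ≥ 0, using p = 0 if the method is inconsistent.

b = (7/4, 15/7, -2, 12/7)
c = (0, 1/5, 32/9, -197/99)
Ac = (0, 0, 7/15, -34/5)
Σ b_i: 7/4·1 + 15/7·1 + (-2)·1 + 12/7·1 = 101/28 ≠ 1 ⇒ order 0.

0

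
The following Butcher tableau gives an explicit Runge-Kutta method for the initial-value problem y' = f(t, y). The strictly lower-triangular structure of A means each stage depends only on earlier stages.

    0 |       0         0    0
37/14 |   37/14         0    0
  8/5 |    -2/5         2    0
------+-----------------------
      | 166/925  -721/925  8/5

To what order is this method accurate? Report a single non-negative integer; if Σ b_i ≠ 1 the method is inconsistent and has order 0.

b = (166/925, -721/925, 8/5)
c = (0, 37/14, 8/5)
Ac = (0, 0, 37/7)
Σ b_i: 166/925·1 + (-721/925)·1 + 8/5·1 = 1 ✓
b·c: (-721/925)·37/14 + 8/5·8/5 = 1/2 ✓
b·c²: (-721/925)·1369/196 + 8/5·64/25 = -4719/3500 ≠ 1/3 ⇒ order 2.
b·Ac: 8/5·37/7 = 296/35 ≠ 1/6

2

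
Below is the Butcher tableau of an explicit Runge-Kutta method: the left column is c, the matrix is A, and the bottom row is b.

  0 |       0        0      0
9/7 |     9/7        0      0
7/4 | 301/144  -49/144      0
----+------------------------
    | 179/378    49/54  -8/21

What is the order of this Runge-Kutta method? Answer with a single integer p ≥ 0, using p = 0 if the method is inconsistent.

3

b = (179/378, 49/54, -8/21)
c = (0, 9/7, 7/4)
Ac = (0, 0, -7/16)
Σ b_i: 179/378·1 + 49/54·1 + (-8/21)·1 = 1 ✓
b·c: 49/54·9/7 + (-8/21)·7/4 = 1/2 ✓
b·c²: 49/54·81/49 + (-8/21)·49/16 = 1/3 ✓
b·Ac: (-8/21)·(-7/16) = 1/6 ✓; 3 stages ⇒ order 3.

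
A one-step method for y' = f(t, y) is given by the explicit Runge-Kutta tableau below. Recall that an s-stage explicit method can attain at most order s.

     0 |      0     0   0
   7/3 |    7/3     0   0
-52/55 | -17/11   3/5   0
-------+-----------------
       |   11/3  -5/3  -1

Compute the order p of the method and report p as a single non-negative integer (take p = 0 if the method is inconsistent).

b = (11/3, -5/3, -1)
c = (0, 7/3, -52/55)
Ac = (0, 0, 7/5)
Σ b_i: 11/3·1 + (-5/3)·1 + (-1)·1 = 1 ✓
b·c: (-5/3)·7/3 + (-1)·(-52/55) = -1457/495 ≠ 1/2 ⇒ order 1.

1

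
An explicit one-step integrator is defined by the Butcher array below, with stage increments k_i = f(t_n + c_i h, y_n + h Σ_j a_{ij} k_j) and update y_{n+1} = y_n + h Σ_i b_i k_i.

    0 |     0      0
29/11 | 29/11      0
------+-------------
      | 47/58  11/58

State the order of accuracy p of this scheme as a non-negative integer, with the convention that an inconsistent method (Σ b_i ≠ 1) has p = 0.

2

b = (47/58, 11/58)
c = (0, 29/11)
Σ b_i: 47/58·1 + 11/58·1 = 1 ✓
b·c: 11/58·29/11 = 1/2 ✓; 2 stages ⇒ order 2.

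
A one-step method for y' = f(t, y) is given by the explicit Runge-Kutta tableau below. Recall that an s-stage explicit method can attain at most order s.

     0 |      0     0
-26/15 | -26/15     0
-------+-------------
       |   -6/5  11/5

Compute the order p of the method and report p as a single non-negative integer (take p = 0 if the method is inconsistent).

b = (-6/5, 11/5)
c = (0, -26/15)
Σ b_i: (-6/5)·1 + 11/5·1 = 1 ✓
b·c: 11/5·(-26/15) = -286/75 ≠ 1/2 ⇒ order 1.

1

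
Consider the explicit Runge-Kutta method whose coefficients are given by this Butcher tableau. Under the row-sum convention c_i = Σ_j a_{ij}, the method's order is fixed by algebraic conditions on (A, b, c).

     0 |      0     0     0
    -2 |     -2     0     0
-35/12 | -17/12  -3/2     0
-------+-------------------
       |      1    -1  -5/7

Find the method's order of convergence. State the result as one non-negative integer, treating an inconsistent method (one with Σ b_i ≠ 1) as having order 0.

0

b = (1, -1, -5/7)
c = (0, -2, -35/12)
Ac = (0, 0, 3)
Σ b_i: 1·1 + (-1)·1 + (-5/7)·1 = -5/7 ≠ 1 ⇒ order 0.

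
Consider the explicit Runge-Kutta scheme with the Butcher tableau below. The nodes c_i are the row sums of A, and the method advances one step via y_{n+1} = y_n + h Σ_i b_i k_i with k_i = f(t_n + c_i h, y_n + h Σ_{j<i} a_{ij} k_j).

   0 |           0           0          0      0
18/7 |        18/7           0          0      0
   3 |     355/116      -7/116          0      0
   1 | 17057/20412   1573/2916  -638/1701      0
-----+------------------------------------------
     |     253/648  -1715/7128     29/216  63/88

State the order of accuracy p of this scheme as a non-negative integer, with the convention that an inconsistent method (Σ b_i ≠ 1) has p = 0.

4

b = (253/648, -1715/7128, 29/216, 63/88)
c = (0, 18/7, 3, 1)
Ac = (0, 0, -9/58, 11/42)
Σ b_i: 253/648·1 + (-1715/7128)·1 + 29/216·1 + 63/88·1 = 1 ✓
b·c: (-1715/7128)·18/7 + 29/216·3 + 63/88·1 = 1/2 ✓
b·c²: (-1715/7128)·324/49 + 29/216·9 + 63/88·1 = 1/3 ✓
b·Ac: 29/216·(-9/58) + 63/88·11/42 = 1/6 ✓
b·c³: (-1715/7128)·5832/343 + 29/216·27 + 63/88·1 = 1/4 ✓
b·(c∘Ac): 29/216·(-27/58) + 63/88·11/42 = 1/8 ✓
b·Ac²: 29/216·(-81/203) + 63/88·253/1323 = 1/12 ✓
b·A²c: 63/88·11/189 = 1/24 ✓; 4 stages ⇒ order 4.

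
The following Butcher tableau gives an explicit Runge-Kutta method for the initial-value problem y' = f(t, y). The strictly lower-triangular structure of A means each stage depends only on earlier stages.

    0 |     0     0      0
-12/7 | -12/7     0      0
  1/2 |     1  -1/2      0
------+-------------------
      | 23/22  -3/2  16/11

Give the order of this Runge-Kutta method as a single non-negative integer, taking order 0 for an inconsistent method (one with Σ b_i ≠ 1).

1

b = (23/22, -3/2, 16/11)
c = (0, -12/7, 1/2)
Ac = (0, 0, 6/7)
Σ b_i: 23/22·1 + (-3/2)·1 + 16/11·1 = 1 ✓
b·c: (-3/2)·(-12/7) + 16/11·1/2 = 254/77 ≠ 1/2 ⇒ order 1.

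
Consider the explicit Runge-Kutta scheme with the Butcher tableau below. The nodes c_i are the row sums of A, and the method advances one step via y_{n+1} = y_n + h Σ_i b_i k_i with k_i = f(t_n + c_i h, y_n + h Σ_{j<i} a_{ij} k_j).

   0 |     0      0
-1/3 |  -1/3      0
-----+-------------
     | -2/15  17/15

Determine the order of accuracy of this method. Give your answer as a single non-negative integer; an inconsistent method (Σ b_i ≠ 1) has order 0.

b = (-2/15, 17/15)
c = (0, -1/3)
Σ b_i: (-2/15)·1 + 17/15·1 = 1 ✓
b·c: 17/15·(-1/3) = -17/45 ≠ 1/2 ⇒ order 1.

1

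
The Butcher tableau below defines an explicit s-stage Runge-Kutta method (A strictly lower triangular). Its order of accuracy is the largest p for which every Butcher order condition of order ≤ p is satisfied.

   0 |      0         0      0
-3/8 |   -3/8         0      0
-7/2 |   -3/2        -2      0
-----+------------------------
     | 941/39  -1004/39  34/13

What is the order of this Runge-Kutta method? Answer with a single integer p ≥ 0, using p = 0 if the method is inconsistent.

b = (941/39, -1004/39, 34/13)
c = (0, -3/8, -7/2)
Ac = (0, 0, 3/4)
Σ b_i: 941/39·1 + (-1004/39)·1 + 34/13·1 = 1 ✓
b·c: (-1004/39)·(-3/8) + 34/13·(-7/2) = 1/2 ✓
b·c²: (-1004/39)·9/64 + 34/13·49/4 = 5911/208 ≠ 1/3 ⇒ order 2.
b·Ac: 34/13·3/4 = 51/26 ≠ 1/6

2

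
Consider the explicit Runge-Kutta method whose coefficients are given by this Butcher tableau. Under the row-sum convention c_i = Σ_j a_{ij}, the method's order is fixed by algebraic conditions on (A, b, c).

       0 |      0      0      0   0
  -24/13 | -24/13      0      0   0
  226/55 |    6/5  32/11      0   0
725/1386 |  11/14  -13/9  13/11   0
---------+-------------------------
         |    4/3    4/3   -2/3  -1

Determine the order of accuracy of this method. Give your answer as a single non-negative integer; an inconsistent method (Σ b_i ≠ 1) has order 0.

1

b = (4/3, 4/3, -2/3, -1)
c = (0, -24/13, 226/55, 725/1386)
Ac = (0, 0, -768/143, 13654/1815)
Σ b_i: 4/3·1 + 4/3·1 + (-2/3)·1 + (-1)·1 = 1 ✓
b·c: 4/3·(-24/13) + (-2/3)·226/55 + (-1)·725/1386 = -515677/90090 ≠ 1/2 ⇒ order 1.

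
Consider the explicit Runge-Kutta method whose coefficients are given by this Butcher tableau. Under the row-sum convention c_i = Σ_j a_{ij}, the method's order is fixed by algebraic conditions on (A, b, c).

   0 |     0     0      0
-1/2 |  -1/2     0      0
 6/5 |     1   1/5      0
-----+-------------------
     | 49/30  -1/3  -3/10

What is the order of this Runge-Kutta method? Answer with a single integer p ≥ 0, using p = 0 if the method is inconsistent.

1

b = (49/30, -1/3, -3/10)
c = (0, -1/2, 6/5)
Ac = (0, 0, -1/10)
Σ b_i: 49/30·1 + (-1/3)·1 + (-3/10)·1 = 1 ✓
b·c: (-1/3)·(-1/2) + (-3/10)·6/5 = -29/150 ≠ 1/2 ⇒ order 1.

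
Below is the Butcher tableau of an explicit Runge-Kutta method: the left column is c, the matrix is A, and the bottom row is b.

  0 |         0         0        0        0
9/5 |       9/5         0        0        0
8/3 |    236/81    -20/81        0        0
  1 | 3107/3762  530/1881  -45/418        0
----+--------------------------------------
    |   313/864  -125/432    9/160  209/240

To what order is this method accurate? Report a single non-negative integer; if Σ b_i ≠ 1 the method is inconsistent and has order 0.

b = (313/864, -125/432, 9/160, 209/240)
c = (0, 9/5, 8/3, 1)
Ac = (0, 0, -4/9, 46/209)
Σ b_i: 313/864·1 + (-125/432)·1 + 9/160·1 + 209/240·1 = 1 ✓
b·c: (-125/432)·9/5 + 9/160·8/3 + 209/240·1 = 1/2 ✓
b·c²: (-125/432)·81/25 + 9/160·64/9 + 209/240·1 = 1/3 ✓
b·Ac: 9/160·(-4/9) + 209/240·46/209 = 1/6 ✓
b·c³: (-125/432)·729/125 + 9/160·512/27 + 209/240·1 = 1/4 ✓
b·(c∘Ac): 9/160·(-32/27) + 209/240·46/209 = 1/8 ✓
b·Ac²: 9/160·(-4/5) + 209/240·14/95 = 1/12 ✓
b·A²c: 209/240·10/209 = 1/24 ✓; 4 stages ⇒ order 4.

4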